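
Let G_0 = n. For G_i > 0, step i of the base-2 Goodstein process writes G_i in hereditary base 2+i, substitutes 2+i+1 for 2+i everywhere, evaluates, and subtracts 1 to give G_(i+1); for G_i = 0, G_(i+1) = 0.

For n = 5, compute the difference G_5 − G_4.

i=0: 5 = 2^2 + 1 (b=2); 2→3: 3^3 + 1 = 28; 28−1 = 27
i=1: 27 = 3^3 (b=3); 3→4: 4^4 = 256; 256−1 = 255
i=2: 255 = 3·4^3 + 3·4^2 + 3·4 + 3 (b=4); 4→5: 3·5^3 + 3·5^2 + 3·5 + 3 = 468; 468−1 = 467
i=3: 467 = 3·5^3 + 3·5^2 + 3·5 + 2 (b=5); 5→6: 3·6^3 + 3·6^2 + 3·6 + 2 = 776; 776−1 = 775
i=4: 775 = 3·6^3 + 3·6^2 + 3·6 + 1 (b=6); 6→7: 3·7^3 + 3·7^2 + 3·7 + 1 = 1198; 1198−1 = 1197

422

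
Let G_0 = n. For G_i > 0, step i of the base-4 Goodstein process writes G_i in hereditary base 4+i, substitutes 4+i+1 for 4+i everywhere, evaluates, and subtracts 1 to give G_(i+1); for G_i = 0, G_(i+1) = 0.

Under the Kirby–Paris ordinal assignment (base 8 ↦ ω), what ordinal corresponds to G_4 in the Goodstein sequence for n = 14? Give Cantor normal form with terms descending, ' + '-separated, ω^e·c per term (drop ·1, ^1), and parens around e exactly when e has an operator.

ω·2 + 5

(0) 14|_4 = 3·4 + 2 ↦ 3·5 + 2|_5 = 17 ⇒ 16
(1) 16|_5 = 3·5 + 1 ↦ 3·6 + 1|_6 = 19 ⇒ 18
(2) 18|_6 = 3·6 ↦ 3·7|_7 = 21 ⇒ 20
(3) 20|_7 = 2·7 + 6 ↦ 2·8 + 6|_8 = 22 ⇒ 21
(4) 21|_8 = 2·8 + 5 ↦ 2·9 + 5|_9 = 23 ⇒ 22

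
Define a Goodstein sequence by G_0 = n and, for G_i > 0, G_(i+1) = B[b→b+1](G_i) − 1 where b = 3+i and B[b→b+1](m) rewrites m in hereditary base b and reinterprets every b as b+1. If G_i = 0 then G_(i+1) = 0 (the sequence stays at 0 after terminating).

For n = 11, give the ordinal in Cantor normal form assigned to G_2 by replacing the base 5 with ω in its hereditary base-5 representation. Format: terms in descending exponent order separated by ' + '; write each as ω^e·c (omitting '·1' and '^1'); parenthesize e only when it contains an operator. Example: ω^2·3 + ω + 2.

11 —HB3→ 3^2 + 2 —bump→ 4^2 + 2 = 18 —(−1)→ 17
17 —HB4→ 4^2 + 1 —bump→ 5^2 + 1 = 26 —(−1)→ 25
25 —HB5→ 5^2 —bump→ 6^2 = 36 —(−1)→ 35

ω^2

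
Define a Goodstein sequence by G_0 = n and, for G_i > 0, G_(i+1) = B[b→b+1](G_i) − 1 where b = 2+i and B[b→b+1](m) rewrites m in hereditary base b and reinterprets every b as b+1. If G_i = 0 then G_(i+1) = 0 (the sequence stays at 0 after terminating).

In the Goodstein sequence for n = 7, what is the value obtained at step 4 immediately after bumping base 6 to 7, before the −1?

823544

base 2: 7 = 2^2 + 2 + 1; at 3: 3^3 + 3 + 1 = 31; next = 30
base 3: 30 = 3^3 + 3; at 4: 4^4 + 4 = 260; next = 259
base 4: 259 = 4^4 + 3; at 5: 5^5 + 3 = 3128; next = 3127
base 5: 3127 = 5^5 + 2; at 6: 6^6 + 2 = 46658; next = 46657
base 6: 46657 = 6^6 + 1; at 7: 7^7 + 1 = 823544; next = 823543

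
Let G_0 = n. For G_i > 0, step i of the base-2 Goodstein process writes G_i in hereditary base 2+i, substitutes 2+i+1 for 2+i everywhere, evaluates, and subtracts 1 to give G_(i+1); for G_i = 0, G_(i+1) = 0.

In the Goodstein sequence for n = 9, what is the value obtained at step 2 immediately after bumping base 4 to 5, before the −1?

step 0: 9 = 2^(2 + 1) + 1; sub 3 for 2: 3^(3 + 1) + 1; = 82; G_1 = 82−1 = 81
step 1: 81 = 3^(3 + 1); sub 4 for 3: 4^(4 + 1); = 1024; G_2 = 1024−1 = 1023
step 2: 1023 = 3·4^4 + 3·4^3 + 3·4^2 + 3·4 + 3; sub 5 for 4: 3·5^5 + 3·5^3 + 3·5^2 + 3·5 + 3; = 9843; G_3 = 9843−1 = 9842

9843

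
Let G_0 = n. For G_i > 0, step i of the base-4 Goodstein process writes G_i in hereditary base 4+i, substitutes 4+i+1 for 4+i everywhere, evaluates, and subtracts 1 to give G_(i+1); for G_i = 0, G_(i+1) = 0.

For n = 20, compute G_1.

29

step 0: 20 = 4^2 + 4; sub 5 for 4: 5^2 + 5; = 30; G_1 = 30−1 = 29
step 1: 29 = 5^2 + 4; sub 6 for 5: 6^2 + 4; = 40; G_2 = 40−1 = 39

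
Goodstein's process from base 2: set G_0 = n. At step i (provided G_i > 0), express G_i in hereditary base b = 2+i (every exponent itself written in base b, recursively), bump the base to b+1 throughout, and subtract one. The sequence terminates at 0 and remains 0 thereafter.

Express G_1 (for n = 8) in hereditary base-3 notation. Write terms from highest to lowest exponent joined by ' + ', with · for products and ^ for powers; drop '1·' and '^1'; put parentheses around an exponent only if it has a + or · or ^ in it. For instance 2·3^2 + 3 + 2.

2·3^3 + 2·3^2 + 2·3 + 2

G_0 = 8. HB_2(8) = 2^(2 + 1). Bump = 81. G_1 = 80.
G_1 = 80. HB_3(80) = 2·3^3 + 2·3^2 + 2·3 + 2. Bump = 554. G_2 = 553.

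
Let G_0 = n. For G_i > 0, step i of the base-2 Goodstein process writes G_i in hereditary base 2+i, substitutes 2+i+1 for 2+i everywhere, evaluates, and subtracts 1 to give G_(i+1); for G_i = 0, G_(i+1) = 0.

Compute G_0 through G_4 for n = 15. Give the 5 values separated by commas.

15, 111, 1283, 18752, 326593

i=0: 15 = 2^(2 + 1) + 2^2 + 2 + 1 (b=2); 2→3: 3^(3 + 1) + 3^3 + 3 + 1 = 112; 112−1 = 111
i=1: 111 = 3^(3 + 1) + 3^3 + 3 (b=3); 3→4: 4^(4 + 1) + 4^4 + 4 = 1284; 1284−1 = 1283
i=2: 1283 = 4^(4 + 1) + 4^4 + 3 (b=4); 4→5: 5^(5 + 1) + 5^5 + 3 = 18753; 18753−1 = 18752
i=3: 18752 = 5^(5 + 1) + 5^5 + 2 (b=5); 5→6: 6^(6 + 1) + 6^6 + 2 = 326594; 326594−1 = 326593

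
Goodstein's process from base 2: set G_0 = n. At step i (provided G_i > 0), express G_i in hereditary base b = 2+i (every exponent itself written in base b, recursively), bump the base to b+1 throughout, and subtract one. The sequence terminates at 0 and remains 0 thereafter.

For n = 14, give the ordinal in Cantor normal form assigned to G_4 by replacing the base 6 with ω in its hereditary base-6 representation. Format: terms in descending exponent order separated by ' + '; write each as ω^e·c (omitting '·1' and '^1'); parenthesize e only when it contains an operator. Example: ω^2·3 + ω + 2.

ω^(ω + 1) + ω^5·5 + ω^4·5 + ω^3·5 + ω^2·5 + ω·5 + 5

(0) 14|_2 = 2^(2 + 1) + 2^2 + 2 ↦ 3^(3 + 1) + 3^3 + 3|_3 = 111 ⇒ 110
(1) 110|_3 = 3^(3 + 1) + 3^3 + 2 ↦ 4^(4 + 1) + 4^4 + 2|_4 = 1282 ⇒ 1281
(2) 1281|_4 = 4^(4 + 1) + 4^4 + 1 ↦ 5^(5 + 1) + 5^5 + 1|_5 = 18751 ⇒ 18750
(3) 18750|_5 = 5^(5 + 1) + 5^5 ↦ 6^(6 + 1) + 6^6|_6 = 326592 ⇒ 326591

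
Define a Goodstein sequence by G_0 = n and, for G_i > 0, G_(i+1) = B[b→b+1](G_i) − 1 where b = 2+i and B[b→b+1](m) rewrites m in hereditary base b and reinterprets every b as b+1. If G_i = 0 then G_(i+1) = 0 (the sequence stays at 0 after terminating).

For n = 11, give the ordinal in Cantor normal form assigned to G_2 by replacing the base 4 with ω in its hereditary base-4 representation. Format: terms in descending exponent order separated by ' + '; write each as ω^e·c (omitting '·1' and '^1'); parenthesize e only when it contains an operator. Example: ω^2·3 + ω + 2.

ω^(ω + 1) + 3

G_0 = 11. HB_2(11) = 2^(2 + 1) + 2 + 1. Bump = 85. G_1 = 84.
G_1 = 84. HB_3(84) = 3^(3 + 1) + 3. Bump = 1028. G_2 = 1027.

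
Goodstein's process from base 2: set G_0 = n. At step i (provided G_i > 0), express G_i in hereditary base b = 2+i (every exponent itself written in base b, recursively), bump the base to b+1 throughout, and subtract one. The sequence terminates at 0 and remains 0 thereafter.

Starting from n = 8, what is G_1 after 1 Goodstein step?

8 —HB2→ 2^(2 + 1) —bump→ 3^(3 + 1) = 81 —(−1)→ 80
80 —HB3→ 2·3^3 + 2·3^2 + 2·3 + 2 —bump→ 2·4^4 + 2·4^2 + 2·4 + 2 = 554 —(−1)→ 553

80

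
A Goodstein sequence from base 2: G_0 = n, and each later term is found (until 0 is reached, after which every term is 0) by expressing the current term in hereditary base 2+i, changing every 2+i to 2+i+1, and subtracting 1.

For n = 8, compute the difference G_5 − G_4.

(0) 8|_2 = 2^(2 + 1) ↦ 3^(3 + 1)|_3 = 81 ⇒ 80
(1) 80|_3 = 2·3^3 + 2·3^2 + 2·3 + 2 ↦ 2·4^4 + 2·4^2 + 2·4 + 2|_4 = 554 ⇒ 553
(2) 553|_4 = 2·4^4 + 2·4^2 + 2·4 + 1 ↦ 2·5^5 + 2·5^2 + 2·5 + 1|_5 = 6311 ⇒ 6310
(3) 6310|_5 = 2·5^5 + 2·5^2 + 2·5 ↦ 2·6^6 + 2·6^2 + 2·6|_6 = 93396 ⇒ 93395
(4) 93395|_6 = 2·6^6 + 2·6^2 + 6 + 5 ↦ 2·7^7 + 2·7^2 + 7 + 5|_7 = 1647196 ⇒ 1647195

1553800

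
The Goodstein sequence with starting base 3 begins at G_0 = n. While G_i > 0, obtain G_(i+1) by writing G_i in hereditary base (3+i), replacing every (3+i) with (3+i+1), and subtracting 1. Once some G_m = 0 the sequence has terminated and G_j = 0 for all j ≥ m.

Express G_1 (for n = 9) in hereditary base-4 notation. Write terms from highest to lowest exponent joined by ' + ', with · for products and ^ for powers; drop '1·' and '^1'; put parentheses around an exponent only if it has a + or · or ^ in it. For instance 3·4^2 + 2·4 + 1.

i=0: 9 = 3^2 (b=3); 3→4: 4^2 = 16; 16−1 = 15
i=1: 15 = 3·4 + 3 (b=4); 4→5: 3·5 + 3 = 18; 18−1 = 17

3·4 + 3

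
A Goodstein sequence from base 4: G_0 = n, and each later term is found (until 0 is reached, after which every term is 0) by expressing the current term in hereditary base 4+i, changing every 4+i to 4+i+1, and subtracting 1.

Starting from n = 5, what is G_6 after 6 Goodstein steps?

(0) 5|_4 = 4 + 1 ↦ 5 + 1|_5 = 6 ⇒ 5
(1) 5|_5 = 5 ↦ 6|_6 = 6 ⇒ 5
(2) 5|_6 = 5 ↦ 5|_7 = 5 ⇒ 4
(3) 4|_7 = 4 ↦ 4|_8 = 4 ⇒ 3
(4) 3|_8 = 3 ↦ 3|_9 = 3 ⇒ 2
(5) 2|_9 = 2 ↦ 2|_10 = 2 ⇒ 1
(6) 1|_10 = 1 ↦ 1|_11 = 1 ⇒ 0

1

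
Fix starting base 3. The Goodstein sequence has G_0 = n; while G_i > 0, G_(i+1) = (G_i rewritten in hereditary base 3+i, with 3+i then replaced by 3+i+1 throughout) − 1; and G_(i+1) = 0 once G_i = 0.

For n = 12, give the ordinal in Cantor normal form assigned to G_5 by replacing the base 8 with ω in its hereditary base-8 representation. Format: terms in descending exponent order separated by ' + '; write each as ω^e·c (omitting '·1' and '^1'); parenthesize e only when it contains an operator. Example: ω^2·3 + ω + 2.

step 0: 12 = 3^2 + 3; sub 4 for 3: 4^2 + 4; = 20; G_1 = 20−1 = 19
step 1: 19 = 4^2 + 3; sub 5 for 4: 5^2 + 3; = 28; G_2 = 28−1 = 27
step 2: 27 = 5^2 + 2; sub 6 for 5: 6^2 + 2; = 38; G_3 = 38−1 = 37
step 3: 37 = 6^2 + 1; sub 7 for 6: 7^2 + 1; = 50; G_4 = 50−1 = 49
step 4: 49 = 7^2; sub 8 for 7: 8^2; = 64; G_5 = 64−1 = 63
step 5: 63 = 7·8 + 7; sub 9 for 8: 7·9 + 7; = 70; G_6 = 70−1 = 69

ω·7 + 7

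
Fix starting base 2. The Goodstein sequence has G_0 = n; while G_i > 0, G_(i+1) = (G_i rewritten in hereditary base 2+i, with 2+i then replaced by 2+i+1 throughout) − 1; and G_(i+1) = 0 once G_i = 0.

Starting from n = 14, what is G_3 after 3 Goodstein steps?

18750

step 0: 14 = 2^(2 + 1) + 2^2 + 2; sub 3 for 2: 3^(3 + 1) + 3^3 + 3; = 111; G_1 = 111−1 = 110
step 1: 110 = 3^(3 + 1) + 3^3 + 2; sub 4 for 3: 4^(4 + 1) + 4^4 + 2; = 1282; G_2 = 1282−1 = 1281
step 2: 1281 = 4^(4 + 1) + 4^4 + 1; sub 5 for 4: 5^(5 + 1) + 5^5 + 1; = 18751; G_3 = 18751−1 = 18750
step 3: 18750 = 5^(5 + 1) + 5^5; sub 6 for 5: 6^(6 + 1) + 6^6; = 326592; G_4 = 326592−1 = 326591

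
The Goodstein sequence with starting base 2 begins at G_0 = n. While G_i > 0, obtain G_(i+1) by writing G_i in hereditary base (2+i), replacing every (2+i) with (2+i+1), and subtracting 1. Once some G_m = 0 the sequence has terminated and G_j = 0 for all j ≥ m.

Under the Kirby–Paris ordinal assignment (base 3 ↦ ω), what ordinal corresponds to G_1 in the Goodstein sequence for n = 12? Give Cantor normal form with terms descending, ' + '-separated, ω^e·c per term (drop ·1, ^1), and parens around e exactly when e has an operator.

ω^(ω + 1) + ω^2·2 + ω·2 + 2

12 —HB2→ 2^(2 + 1) + 2^2 —bump→ 3^(3 + 1) + 3^3 = 108 —(−1)→ 107
107 —HB3→ 3^(3 + 1) + 2·3^2 + 2·3 + 2 —bump→ 4^(4 + 1) + 2·4^2 + 2·4 + 2 = 1066 —(−1)→ 1065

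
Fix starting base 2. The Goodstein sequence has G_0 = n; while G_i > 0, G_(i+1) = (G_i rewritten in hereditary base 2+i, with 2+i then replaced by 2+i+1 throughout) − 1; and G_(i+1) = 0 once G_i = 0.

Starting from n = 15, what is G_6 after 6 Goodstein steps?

150994943

[0] 15 ≡ 2^(2 + 1) + 2^2 + 2 + 1 (base 2). Lift 3: 112. −1: 111.
[1] 111 ≡ 3^(3 + 1) + 3^3 + 3 (base 3). Lift 4: 1284. −1: 1283.
[2] 1283 ≡ 4^(4 + 1) + 4^4 + 3 (base 4). Lift 5: 18753. −1: 18752.
[3] 18752 ≡ 5^(5 + 1) + 5^5 + 2 (base 5). Lift 6: 326594. −1: 326593.
[4] 326593 ≡ 6^(6 + 1) + 6^6 + 1 (base 6). Lift 7: 6588345. −1: 6588344.
[5] 6588344 ≡ 7^(7 + 1) + 7^7 (base 7). Lift 8: 150994944. −1: 150994943.
[6] 150994943 ≡ 8^(8 + 1) + 7·8^7 + 7·8^6 + 7·8^5 + 7·8^4 + 7·8^3 + 7·8^2 + 7·8 + 7 (base 8). Lift 9: 3524450281. −1: 3524450280.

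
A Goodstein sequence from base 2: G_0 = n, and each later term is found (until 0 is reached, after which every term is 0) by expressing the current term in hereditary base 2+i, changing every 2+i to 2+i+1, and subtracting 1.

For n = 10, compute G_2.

1025

[0] 10 ≡ 2^(2 + 1) + 2 (base 2). Lift 3: 84. −1: 83.
[1] 83 ≡ 3^(3 + 1) + 2 (base 3). Lift 4: 1026. −1: 1025.
[2] 1025 ≡ 4^(4 + 1) + 1 (base 4). Lift 5: 15626. −1: 15625.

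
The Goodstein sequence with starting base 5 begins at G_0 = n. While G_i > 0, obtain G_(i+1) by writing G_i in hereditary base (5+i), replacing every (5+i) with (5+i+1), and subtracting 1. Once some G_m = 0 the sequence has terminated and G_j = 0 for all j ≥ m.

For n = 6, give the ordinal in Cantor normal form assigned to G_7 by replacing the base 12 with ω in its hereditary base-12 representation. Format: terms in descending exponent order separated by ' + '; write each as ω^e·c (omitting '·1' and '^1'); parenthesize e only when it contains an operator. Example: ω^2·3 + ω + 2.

1

G_0 = 6. HB_5(6) = 5 + 1. Bump = 7. G_1 = 6.
G_1 = 6. HB_6(6) = 6. Bump = 7. G_2 = 6.
G_2 = 6. HB_7(6) = 6. Bump = 6. G_3 = 5.
G_3 = 5. HB_8(5) = 5. Bump = 5. G_4 = 4.
G_4 = 4. HB_9(4) = 4. Bump = 4. G_5 = 3.
G_5 = 3. HB_10(3) = 3. Bump = 3. G_6 = 2.
G_6 = 2. HB_11(2) = 2. Bump = 2. G_7 = 1.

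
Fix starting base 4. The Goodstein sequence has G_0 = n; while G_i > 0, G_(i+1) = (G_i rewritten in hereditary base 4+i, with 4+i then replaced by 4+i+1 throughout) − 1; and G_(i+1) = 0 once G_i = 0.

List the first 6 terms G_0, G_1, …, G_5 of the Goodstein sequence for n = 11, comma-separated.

11, 12, 13, 14, 15, 15

G_0=11  [base 4] 2·4 + 3  →[4↦5]→  2·5 + 3 = 13  −1 ⇒ G_1=12
G_1=12  [base 5] 2·5 + 2  →[5↦6]→  2·6 + 2 = 14  −1 ⇒ G_2=13
G_2=13  [base 6] 2·6 + 1  →[6↦7]→  2·7 + 1 = 15  −1 ⇒ G_3=14
G_3=14  [base 7] 2·7  →[7↦8]→  2·8 = 16  −1 ⇒ G_4=15
G_4=15  [base 8] 8 + 7  →[8↦9]→  9 + 7 = 16  −1 ⇒ G_5=15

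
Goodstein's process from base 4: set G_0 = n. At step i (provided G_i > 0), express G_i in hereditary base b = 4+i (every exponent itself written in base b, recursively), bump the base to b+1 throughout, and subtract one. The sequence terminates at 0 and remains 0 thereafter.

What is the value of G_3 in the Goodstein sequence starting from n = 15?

G_0=15  [base 4] 3·4 + 3  →[4↦5]→  3·5 + 3 = 18  −1 ⇒ G_1=17
G_1=17  [base 5] 3·5 + 2  →[5↦6]→  3·6 + 2 = 20  −1 ⇒ G_2=19
G_2=19  [base 6] 3·6 + 1  →[6↦7]→  3·7 + 1 = 22  −1 ⇒ G_3=21
G_3=21  [base 7] 3·7  →[7↦8]→  3·8 = 24  −1 ⇒ G_4=23

21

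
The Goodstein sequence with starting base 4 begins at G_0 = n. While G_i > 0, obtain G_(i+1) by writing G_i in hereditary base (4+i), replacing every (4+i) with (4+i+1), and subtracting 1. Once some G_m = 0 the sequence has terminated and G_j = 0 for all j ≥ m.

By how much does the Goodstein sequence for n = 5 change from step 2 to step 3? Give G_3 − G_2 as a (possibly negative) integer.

-1

[0] 5 ≡ 4 + 1 (base 4). Lift 5: 6. −1: 5.
[1] 5 ≡ 5 (base 5). Lift 6: 6. −1: 5.
[2] 5 ≡ 5 (base 6). Lift 7: 5. −1: 4.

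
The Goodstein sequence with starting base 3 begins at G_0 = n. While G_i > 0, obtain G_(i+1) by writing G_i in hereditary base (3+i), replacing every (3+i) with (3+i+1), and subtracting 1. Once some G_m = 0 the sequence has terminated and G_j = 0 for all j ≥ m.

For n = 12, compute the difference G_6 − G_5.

6

base 3: 12 = 3^2 + 3; at 4: 4^2 + 4 = 20; next = 19
base 4: 19 = 4^2 + 3; at 5: 5^2 + 3 = 28; next = 27
base 5: 27 = 5^2 + 2; at 6: 6^2 + 2 = 38; next = 37
base 6: 37 = 6^2 + 1; at 7: 7^2 + 1 = 50; next = 49
base 7: 49 = 7^2; at 8: 8^2 = 64; next = 63
base 8: 63 = 7·8 + 7; at 9: 7·9 + 7 = 70; next = 69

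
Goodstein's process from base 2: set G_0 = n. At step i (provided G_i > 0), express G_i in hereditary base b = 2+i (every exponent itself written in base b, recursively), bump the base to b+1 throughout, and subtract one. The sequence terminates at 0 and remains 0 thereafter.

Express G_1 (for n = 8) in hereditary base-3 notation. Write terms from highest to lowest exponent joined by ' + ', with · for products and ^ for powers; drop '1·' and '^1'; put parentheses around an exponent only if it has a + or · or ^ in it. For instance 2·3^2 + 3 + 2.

i=0: 8 = 2^(2 + 1) (b=2); 2→3: 3^(3 + 1) = 81; 81−1 = 80
i=1: 80 = 2·3^3 + 2·3^2 + 2·3 + 2 (b=3); 3→4: 2·4^4 + 2·4^2 + 2·4 + 2 = 554; 554−1 = 553

2·3^3 + 2·3^2 + 2·3 + 2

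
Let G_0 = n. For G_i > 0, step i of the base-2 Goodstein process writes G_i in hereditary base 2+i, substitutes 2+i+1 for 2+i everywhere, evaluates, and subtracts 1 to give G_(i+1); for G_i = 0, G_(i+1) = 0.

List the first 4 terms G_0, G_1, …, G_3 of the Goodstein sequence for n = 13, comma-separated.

i=0: 13 = 2^(2 + 1) + 2^2 + 1 (b=2); 2→3: 3^(3 + 1) + 3^3 + 1 = 109; 109−1 = 108
i=1: 108 = 3^(3 + 1) + 3^3 (b=3); 3→4: 4^(4 + 1) + 4^4 = 1280; 1280−1 = 1279
i=2: 1279 = 4^(4 + 1) + 3·4^3 + 3·4^2 + 3·4 + 3 (b=4); 4→5: 5^(5 + 1) + 3·5^3 + 3·5^2 + 3·5 + 3 = 16093; 16093−1 = 16092

13, 108, 1279, 16092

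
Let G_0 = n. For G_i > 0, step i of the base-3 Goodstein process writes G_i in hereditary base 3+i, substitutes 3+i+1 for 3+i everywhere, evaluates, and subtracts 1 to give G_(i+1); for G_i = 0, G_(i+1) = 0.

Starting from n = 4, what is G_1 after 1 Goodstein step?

4

base 3: 4 = 3 + 1; at 4: 4 + 1 = 5; next = 4
base 4: 4 = 4; at 5: 5 = 5; next = 4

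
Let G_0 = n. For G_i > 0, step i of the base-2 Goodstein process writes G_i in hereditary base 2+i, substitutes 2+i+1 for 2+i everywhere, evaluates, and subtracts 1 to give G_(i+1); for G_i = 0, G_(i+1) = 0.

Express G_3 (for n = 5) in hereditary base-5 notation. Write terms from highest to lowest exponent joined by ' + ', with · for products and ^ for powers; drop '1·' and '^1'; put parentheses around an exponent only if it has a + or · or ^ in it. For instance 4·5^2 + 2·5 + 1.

5 —HB2→ 2^2 + 1 —bump→ 3^3 + 1 = 28 —(−1)→ 27
27 —HB3→ 3^3 —bump→ 4^4 = 256 —(−1)→ 255
255 —HB4→ 3·4^3 + 3·4^2 + 3·4 + 3 —bump→ 3·5^3 + 3·5^2 + 3·5 + 3 = 468 —(−1)→ 467
467 —HB5→ 3·5^3 + 3·5^2 + 3·5 + 2 —bump→ 3·6^3 + 3·6^2 + 3·6 + 2 = 776 —(−1)→ 775

3·5^3 + 3·5^2 + 3·5 + 2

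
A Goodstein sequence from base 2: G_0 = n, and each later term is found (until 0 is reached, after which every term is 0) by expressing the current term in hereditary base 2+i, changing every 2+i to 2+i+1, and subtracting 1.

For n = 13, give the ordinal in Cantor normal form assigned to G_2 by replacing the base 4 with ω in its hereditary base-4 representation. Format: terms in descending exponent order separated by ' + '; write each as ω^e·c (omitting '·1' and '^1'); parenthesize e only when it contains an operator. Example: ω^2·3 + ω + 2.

ω^(ω + 1) + ω^3·3 + ω^2·3 + ω·3 + 3

13 —HB2→ 2^(2 + 1) + 2^2 + 1 —bump→ 3^(3 + 1) + 3^3 + 1 = 109 —(−1)→ 108
108 —HB3→ 3^(3 + 1) + 3^3 —bump→ 4^(4 + 1) + 4^4 = 1280 —(−1)→ 1279
1279 —HB4→ 4^(4 + 1) + 3·4^3 + 3·4^2 + 3·4 + 3 —bump→ 5^(5 + 1) + 3·5^3 + 3·5^2 + 3·5 + 3 = 16093 —(−1)→ 16092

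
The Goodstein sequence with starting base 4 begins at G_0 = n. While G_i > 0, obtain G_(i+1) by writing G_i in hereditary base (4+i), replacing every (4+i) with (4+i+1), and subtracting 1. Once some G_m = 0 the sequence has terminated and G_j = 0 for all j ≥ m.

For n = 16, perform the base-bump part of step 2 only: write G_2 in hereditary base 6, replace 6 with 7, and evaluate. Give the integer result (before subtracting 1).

31

G_0=16  [base 4] 4^2  →[4↦5]→  5^2 = 25  −1 ⇒ G_1=24
G_1=24  [base 5] 4·5 + 4  →[5↦6]→  4·6 + 4 = 28  −1 ⇒ G_2=27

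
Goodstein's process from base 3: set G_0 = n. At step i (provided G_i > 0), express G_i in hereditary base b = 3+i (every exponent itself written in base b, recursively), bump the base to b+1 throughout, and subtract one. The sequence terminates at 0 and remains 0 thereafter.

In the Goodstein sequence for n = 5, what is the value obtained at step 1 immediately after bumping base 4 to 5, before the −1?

6

i=0: 5 = 3 + 2 (b=3); 3→4: 4 + 2 = 6; 6−1 = 5
i=1: 5 = 4 + 1 (b=4); 4→5: 5 + 1 = 6; 6−1 = 5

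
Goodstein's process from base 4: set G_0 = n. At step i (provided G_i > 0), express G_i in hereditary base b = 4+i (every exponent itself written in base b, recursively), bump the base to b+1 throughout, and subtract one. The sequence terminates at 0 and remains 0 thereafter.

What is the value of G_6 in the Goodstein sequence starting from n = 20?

99

G_0=20  [base 4] 4^2 + 4  →[4↦5]→  5^2 + 5 = 30  −1 ⇒ G_1=29
G_1=29  [base 5] 5^2 + 4  →[5↦6]→  6^2 + 4 = 40  −1 ⇒ G_2=39
G_2=39  [base 6] 6^2 + 3  →[6↦7]→  7^2 + 3 = 52  −1 ⇒ G_3=51
G_3=51  [base 7] 7^2 + 2  →[7↦8]→  8^2 + 2 = 66  −1 ⇒ G_4=65
G_4=65  [base 8] 8^2 + 1  →[8↦9]→  9^2 + 1 = 82  −1 ⇒ G_5=81
G_5=81  [base 9] 9^2  →[9↦10]→  10^2 = 100  −1 ⇒ G_6=99
G_6=99  [base 10] 9·10 + 9  →[10↦11]→  9·11 + 9 = 108  −1 ⇒ G_7=107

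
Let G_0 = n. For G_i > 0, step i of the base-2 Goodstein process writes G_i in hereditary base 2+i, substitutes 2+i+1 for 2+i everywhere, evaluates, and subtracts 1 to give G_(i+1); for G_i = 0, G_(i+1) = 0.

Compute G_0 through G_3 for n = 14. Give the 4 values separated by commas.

(0) 14|_2 = 2^(2 + 1) + 2^2 + 2 ↦ 3^(3 + 1) + 3^3 + 3|_3 = 111 ⇒ 110
(1) 110|_3 = 3^(3 + 1) + 3^3 + 2 ↦ 4^(4 + 1) + 4^4 + 2|_4 = 1282 ⇒ 1281
(2) 1281|_4 = 4^(4 + 1) + 4^4 + 1 ↦ 5^(5 + 1) + 5^5 + 1|_5 = 18751 ⇒ 18750

14, 110, 1281, 18750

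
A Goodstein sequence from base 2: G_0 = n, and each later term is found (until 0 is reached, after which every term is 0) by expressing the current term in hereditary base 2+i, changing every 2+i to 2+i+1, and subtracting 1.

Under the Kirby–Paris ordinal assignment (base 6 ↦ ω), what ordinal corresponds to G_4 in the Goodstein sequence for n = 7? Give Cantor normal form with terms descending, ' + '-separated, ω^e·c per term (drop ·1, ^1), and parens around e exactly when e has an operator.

ω^ω + 1

7 —HB2→ 2^2 + 2 + 1 —bump→ 3^3 + 3 + 1 = 31 —(−1)→ 30
30 —HB3→ 3^3 + 3 —bump→ 4^4 + 4 = 260 —(−1)→ 259
259 —HB4→ 4^4 + 3 —bump→ 5^5 + 3 = 3128 —(−1)→ 3127
3127 —HB5→ 5^5 + 2 —bump→ 6^6 + 2 = 46658 —(−1)→ 46657
46657 —HB6→ 6^6 + 1 —bump→ 7^7 + 1 = 823544 —(−1)→ 823543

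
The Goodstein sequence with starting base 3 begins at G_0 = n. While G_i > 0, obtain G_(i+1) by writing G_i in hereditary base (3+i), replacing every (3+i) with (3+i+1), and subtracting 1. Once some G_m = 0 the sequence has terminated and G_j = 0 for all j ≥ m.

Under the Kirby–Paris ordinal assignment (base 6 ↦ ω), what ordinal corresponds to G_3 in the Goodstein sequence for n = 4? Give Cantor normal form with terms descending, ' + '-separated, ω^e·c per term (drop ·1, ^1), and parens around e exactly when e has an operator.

G_0=4  [base 3] 3 + 1  →[3↦4]→  4 + 1 = 5  −1 ⇒ G_1=4
G_1=4  [base 4] 4  →[4↦5]→  5 = 5  −1 ⇒ G_2=4
G_2=4  [base 5] 4  →[5↦6]→  4 = 4  −1 ⇒ G_3=3
G_3=3  [base 6] 3  →[6↦7]→  3 = 3  −1 ⇒ G_4=2

3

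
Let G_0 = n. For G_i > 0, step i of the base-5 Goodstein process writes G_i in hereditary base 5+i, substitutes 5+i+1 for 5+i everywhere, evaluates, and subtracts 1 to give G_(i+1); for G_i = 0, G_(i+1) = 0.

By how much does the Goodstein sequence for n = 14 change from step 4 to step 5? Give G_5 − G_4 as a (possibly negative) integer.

1

base 5: 14 = 2·5 + 4; at 6: 2·6 + 4 = 16; next = 15
base 6: 15 = 2·6 + 3; at 7: 2·7 + 3 = 17; next = 16
base 7: 16 = 2·7 + 2; at 8: 2·8 + 2 = 18; next = 17
base 8: 17 = 2·8 + 1; at 9: 2·9 + 1 = 19; next = 18
base 9: 18 = 2·9; at 10: 2·10 = 20; next = 19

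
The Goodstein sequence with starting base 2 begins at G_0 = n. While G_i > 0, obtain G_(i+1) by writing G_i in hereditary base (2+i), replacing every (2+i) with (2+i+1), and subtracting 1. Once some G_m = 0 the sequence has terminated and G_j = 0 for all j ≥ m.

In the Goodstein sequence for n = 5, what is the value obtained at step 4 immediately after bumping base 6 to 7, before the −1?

base 2: 5 = 2^2 + 1; at 3: 3^3 + 1 = 28; next = 27
base 3: 27 = 3^3; at 4: 4^4 = 256; next = 255
base 4: 255 = 3·4^3 + 3·4^2 + 3·4 + 3; at 5: 3·5^3 + 3·5^2 + 3·5 + 3 = 468; next = 467
base 5: 467 = 3·5^3 + 3·5^2 + 3·5 + 2; at 6: 3·6^3 + 3·6^2 + 3·6 + 2 = 776; next = 775

1198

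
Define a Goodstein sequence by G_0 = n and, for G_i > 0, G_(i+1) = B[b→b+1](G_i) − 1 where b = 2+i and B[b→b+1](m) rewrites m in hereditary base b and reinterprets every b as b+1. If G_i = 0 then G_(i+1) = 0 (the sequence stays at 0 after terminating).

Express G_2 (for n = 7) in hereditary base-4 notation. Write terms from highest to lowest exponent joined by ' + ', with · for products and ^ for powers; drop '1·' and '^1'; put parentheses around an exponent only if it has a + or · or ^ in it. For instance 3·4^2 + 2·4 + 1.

4^4 + 3

base 2: 7 = 2^2 + 2 + 1; at 3: 3^3 + 3 + 1 = 31; next = 30
base 3: 30 = 3^3 + 3; at 4: 4^4 + 4 = 260; next = 259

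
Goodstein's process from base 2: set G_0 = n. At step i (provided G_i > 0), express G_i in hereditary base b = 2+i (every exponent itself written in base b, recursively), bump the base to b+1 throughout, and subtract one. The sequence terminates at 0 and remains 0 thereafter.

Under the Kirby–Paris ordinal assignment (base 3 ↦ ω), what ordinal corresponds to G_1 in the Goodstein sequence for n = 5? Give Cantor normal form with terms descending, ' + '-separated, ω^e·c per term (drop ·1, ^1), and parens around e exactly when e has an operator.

(0) 5|_2 = 2^2 + 1 ↦ 3^3 + 1|_3 = 28 ⇒ 27
(1) 27|_3 = 3^3 ↦ 4^4|_4 = 256 ⇒ 255

ω^ω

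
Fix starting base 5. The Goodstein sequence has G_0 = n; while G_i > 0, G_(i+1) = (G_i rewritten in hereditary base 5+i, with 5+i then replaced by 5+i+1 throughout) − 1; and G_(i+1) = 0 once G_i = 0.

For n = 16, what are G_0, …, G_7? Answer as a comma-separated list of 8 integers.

G_0 = 16. HB_5(16) = 3·5 + 1. Bump = 19. G_1 = 18.
G_1 = 18. HB_6(18) = 3·6. Bump = 21. G_2 = 20.
G_2 = 20. HB_7(20) = 2·7 + 6. Bump = 22. G_3 = 21.
G_3 = 21. HB_8(21) = 2·8 + 5. Bump = 23. G_4 = 22.
G_4 = 22. HB_9(22) = 2·9 + 4. Bump = 24. G_5 = 23.
G_5 = 23. HB_10(23) = 2·10 + 3. Bump = 25. G_6 = 24.
G_6 = 24. HB_11(24) = 2·11 + 2. Bump = 26. G_7 = 25.

16, 18, 20, 21, 22, 23, 24, 25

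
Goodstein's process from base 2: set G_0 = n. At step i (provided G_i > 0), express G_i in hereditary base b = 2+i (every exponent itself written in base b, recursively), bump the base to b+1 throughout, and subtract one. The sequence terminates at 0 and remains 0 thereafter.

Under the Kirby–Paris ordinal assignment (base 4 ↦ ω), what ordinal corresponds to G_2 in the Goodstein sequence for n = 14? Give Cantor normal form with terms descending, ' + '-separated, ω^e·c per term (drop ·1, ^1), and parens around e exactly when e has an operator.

i=0: 14 = 2^(2 + 1) + 2^2 + 2 (b=2); 2→3: 3^(3 + 1) + 3^3 + 3 = 111; 111−1 = 110
i=1: 110 = 3^(3 + 1) + 3^3 + 2 (b=3); 3→4: 4^(4 + 1) + 4^4 + 2 = 1282; 1282−1 = 1281
i=2: 1281 = 4^(4 + 1) + 4^4 + 1 (b=4); 4→5: 5^(5 + 1) + 5^5 + 1 = 18751; 18751−1 = 18750

ω^(ω + 1) + ω^ω + 1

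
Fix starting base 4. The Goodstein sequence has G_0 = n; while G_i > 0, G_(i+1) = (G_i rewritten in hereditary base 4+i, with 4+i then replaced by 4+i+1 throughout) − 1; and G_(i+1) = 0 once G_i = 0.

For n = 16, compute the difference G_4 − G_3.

3

step 0: 16 = 4^2; sub 5 for 4: 5^2; = 25; G_1 = 25−1 = 24
step 1: 24 = 4·5 + 4; sub 6 for 5: 4·6 + 4; = 28; G_2 = 28−1 = 27
step 2: 27 = 4·6 + 3; sub 7 for 6: 4·7 + 3; = 31; G_3 = 31−1 = 30
step 3: 30 = 4·7 + 2; sub 8 for 7: 4·8 + 2; = 34; G_4 = 34−1 = 33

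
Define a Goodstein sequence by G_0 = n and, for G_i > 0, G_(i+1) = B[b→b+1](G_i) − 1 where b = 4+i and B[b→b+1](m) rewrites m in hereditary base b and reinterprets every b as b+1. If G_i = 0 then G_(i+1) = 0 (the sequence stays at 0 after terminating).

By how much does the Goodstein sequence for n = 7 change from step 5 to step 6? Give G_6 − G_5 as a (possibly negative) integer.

-1

(0) 7|_4 = 4 + 3 ↦ 5 + 3|_5 = 8 ⇒ 7
(1) 7|_5 = 5 + 2 ↦ 6 + 2|_6 = 8 ⇒ 7
(2) 7|_6 = 6 + 1 ↦ 7 + 1|_7 = 8 ⇒ 7
(3) 7|_7 = 7 ↦ 8|_8 = 8 ⇒ 7
(4) 7|_8 = 7 ↦ 7|_9 = 7 ⇒ 6
(5) 6|_9 = 6 ↦ 6|_10 = 6 ⇒ 5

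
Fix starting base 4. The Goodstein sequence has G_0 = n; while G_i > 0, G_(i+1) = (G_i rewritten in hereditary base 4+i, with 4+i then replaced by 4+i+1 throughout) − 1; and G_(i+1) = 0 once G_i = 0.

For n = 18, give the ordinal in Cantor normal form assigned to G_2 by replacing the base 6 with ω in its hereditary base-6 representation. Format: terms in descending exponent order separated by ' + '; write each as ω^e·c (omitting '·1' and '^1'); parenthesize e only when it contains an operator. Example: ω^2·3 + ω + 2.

ω^2

18 —HB4→ 4^2 + 2 —bump→ 5^2 + 2 = 27 —(−1)→ 26
26 —HB5→ 5^2 + 1 —bump→ 6^2 + 1 = 37 —(−1)→ 36
36 —HB6→ 6^2 —bump→ 7^2 = 49 —(−1)→ 48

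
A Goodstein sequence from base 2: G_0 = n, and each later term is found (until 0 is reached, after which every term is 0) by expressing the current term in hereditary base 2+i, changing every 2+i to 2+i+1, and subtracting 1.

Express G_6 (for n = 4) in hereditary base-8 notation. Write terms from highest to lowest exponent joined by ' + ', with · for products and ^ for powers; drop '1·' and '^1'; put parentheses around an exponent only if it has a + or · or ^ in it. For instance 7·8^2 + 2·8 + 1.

2·8^2 + 8 + 3

G_0=4  [base 2] 2^2  →[2↦3]→  3^3 = 27  −1 ⇒ G_1=26
G_1=26  [base 3] 2·3^2 + 2·3 + 2  →[3↦4]→  2·4^2 + 2·4 + 2 = 42  −1 ⇒ G_2=41
G_2=41  [base 4] 2·4^2 + 2·4 + 1  →[4↦5]→  2·5^2 + 2·5 + 1 = 61  −1 ⇒ G_3=60
G_3=60  [base 5] 2·5^2 + 2·5  →[5↦6]→  2·6^2 + 2·6 = 84  −1 ⇒ G_4=83
G_4=83  [base 6] 2·6^2 + 6 + 5  →[6↦7]→  2·7^2 + 7 + 5 = 110  −1 ⇒ G_5=109
G_5=109  [base 7] 2·7^2 + 7 + 4  →[7↦8]→  2·8^2 + 8 + 4 = 140  −1 ⇒ G_6=139
G_6=139  [base 8] 2·8^2 + 8 + 3  →[8↦9]→  2·9^2 + 9 + 3 = 174  −1 ⇒ G_7=173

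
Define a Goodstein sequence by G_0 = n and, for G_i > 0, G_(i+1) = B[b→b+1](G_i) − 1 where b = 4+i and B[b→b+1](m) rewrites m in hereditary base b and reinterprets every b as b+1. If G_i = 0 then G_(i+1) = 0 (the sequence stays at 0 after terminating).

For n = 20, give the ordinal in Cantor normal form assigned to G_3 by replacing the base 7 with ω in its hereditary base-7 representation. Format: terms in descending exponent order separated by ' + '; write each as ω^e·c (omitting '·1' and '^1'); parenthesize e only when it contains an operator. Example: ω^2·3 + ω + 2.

ω^2 + 2

[0] 20 ≡ 4^2 + 4 (base 4). Lift 5: 30. −1: 29.
[1] 29 ≡ 5^2 + 4 (base 5). Lift 6: 40. −1: 39.
[2] 39 ≡ 6^2 + 3 (base 6). Lift 7: 52. −1: 51.
[3] 51 ≡ 7^2 + 2 (base 7). Lift 8: 66. −1: 65.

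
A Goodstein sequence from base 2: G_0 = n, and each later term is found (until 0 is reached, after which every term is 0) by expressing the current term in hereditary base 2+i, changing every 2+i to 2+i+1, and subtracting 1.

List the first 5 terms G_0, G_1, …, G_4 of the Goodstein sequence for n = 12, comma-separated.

(0) 12|_2 = 2^(2 + 1) + 2^2 ↦ 3^(3 + 1) + 3^3|_3 = 108 ⇒ 107
(1) 107|_3 = 3^(3 + 1) + 2·3^2 + 2·3 + 2 ↦ 4^(4 + 1) + 2·4^2 + 2·4 + 2|_4 = 1066 ⇒ 1065
(2) 1065|_4 = 4^(4 + 1) + 2·4^2 + 2·4 + 1 ↦ 5^(5 + 1) + 2·5^2 + 2·5 + 1|_5 = 15686 ⇒ 15685
(3) 15685|_5 = 5^(5 + 1) + 2·5^2 + 2·5 ↦ 6^(6 + 1) + 2·6^2 + 2·6|_6 = 280020 ⇒ 280019

12, 107, 1065, 15685, 280019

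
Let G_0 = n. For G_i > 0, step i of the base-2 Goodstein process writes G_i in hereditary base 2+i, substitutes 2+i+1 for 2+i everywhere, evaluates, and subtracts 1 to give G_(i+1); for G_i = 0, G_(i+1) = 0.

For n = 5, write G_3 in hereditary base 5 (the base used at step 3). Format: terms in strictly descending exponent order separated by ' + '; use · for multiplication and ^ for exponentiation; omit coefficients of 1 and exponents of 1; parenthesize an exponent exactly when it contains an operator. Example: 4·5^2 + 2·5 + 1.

[0] 5 ≡ 2^2 + 1 (base 2). Lift 3: 28. −1: 27.
[1] 27 ≡ 3^3 (base 3). Lift 4: 256. −1: 255.
[2] 255 ≡ 3·4^3 + 3·4^2 + 3·4 + 3 (base 4). Lift 5: 468. −1: 467.
[3] 467 ≡ 3·5^3 + 3·5^2 + 3·5 + 2 (base 5). Lift 6: 776. −1: 775.

3·5^3 + 3·5^2 + 3·5 + 2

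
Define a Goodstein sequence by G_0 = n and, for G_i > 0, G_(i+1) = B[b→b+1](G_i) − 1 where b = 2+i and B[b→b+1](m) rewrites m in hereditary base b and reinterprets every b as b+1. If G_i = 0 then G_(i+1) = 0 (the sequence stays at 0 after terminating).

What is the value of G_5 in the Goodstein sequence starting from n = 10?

i=0: 10 = 2^(2 + 1) + 2 (b=2); 2→3: 3^(3 + 1) + 3 = 84; 84−1 = 83
i=1: 83 = 3^(3 + 1) + 2 (b=3); 3→4: 4^(4 + 1) + 2 = 1026; 1026−1 = 1025
i=2: 1025 = 4^(4 + 1) + 1 (b=4); 4→5: 5^(5 + 1) + 1 = 15626; 15626−1 = 15625
i=3: 15625 = 5^(5 + 1) (b=5); 5→6: 6^(6 + 1) = 279936; 279936−1 = 279935
i=4: 279935 = 5·6^6 + 5·6^5 + 5·6^4 + 5·6^3 + 5·6^2 + 5·6 + 5 (b=6); 6→7: 5·7^7 + 5·7^5 + 5·7^4 + 5·7^3 + 5·7^2 + 5·7 + 5 = 4215755; 4215755−1 = 4215754
i=5: 4215754 = 5·7^7 + 5·7^5 + 5·7^4 + 5·7^3 + 5·7^2 + 5·7 + 4 (b=7); 7→8: 5·8^8 + 5·8^5 + 5·8^4 + 5·8^3 + 5·8^2 + 5·8 + 4 = 84073324; 84073324−1 = 84073323

4215754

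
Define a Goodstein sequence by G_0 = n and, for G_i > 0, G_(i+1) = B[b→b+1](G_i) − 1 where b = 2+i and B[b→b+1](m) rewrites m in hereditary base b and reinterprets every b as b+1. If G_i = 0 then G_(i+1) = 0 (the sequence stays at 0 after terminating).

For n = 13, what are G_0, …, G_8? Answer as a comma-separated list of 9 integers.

13 —HB2→ 2^(2 + 1) + 2^2 + 1 —bump→ 3^(3 + 1) + 3^3 + 1 = 109 —(−1)→ 108
108 —HB3→ 3^(3 + 1) + 3^3 —bump→ 4^(4 + 1) + 4^4 = 1280 —(−1)→ 1279
1279 —HB4→ 4^(4 + 1) + 3·4^3 + 3·4^2 + 3·4 + 3 —bump→ 5^(5 + 1) + 3·5^3 + 3·5^2 + 3·5 + 3 = 16093 —(−1)→ 16092
16092 —HB5→ 5^(5 + 1) + 3·5^3 + 3·5^2 + 3·5 + 2 —bump→ 6^(6 + 1) + 3·6^3 + 3·6^2 + 3·6 + 2 = 280712 —(−1)→ 280711
280711 —HB6→ 6^(6 + 1) + 3·6^3 + 3·6^2 + 3·6 + 1 —bump→ 7^(7 + 1) + 3·7^3 + 3·7^2 + 3·7 + 1 = 5765999 —(−1)→ 5765998
5765998 —HB7→ 7^(7 + 1) + 3·7^3 + 3·7^2 + 3·7 —bump→ 8^(8 + 1) + 3·8^3 + 3·8^2 + 3·8 = 134219480 —(−1)→ 134219479
134219479 —HB8→ 8^(8 + 1) + 3·8^3 + 3·8^2 + 2·8 + 7 —bump→ 9^(9 + 1) + 3·9^3 + 3·9^2 + 2·9 + 7 = 3486786856 —(−1)→ 3486786855
3486786855 —HB9→ 9^(9 + 1) + 3·9^3 + 3·9^2 + 2·9 + 6 —bump→ 10^(10 + 1) + 3·10^3 + 3·10^2 + 2·10 + 6 = 100000003326 —(−1)→ 100000003325

13, 108, 1279, 16092, 280711, 5765998, 134219479, 3486786855, 100000003325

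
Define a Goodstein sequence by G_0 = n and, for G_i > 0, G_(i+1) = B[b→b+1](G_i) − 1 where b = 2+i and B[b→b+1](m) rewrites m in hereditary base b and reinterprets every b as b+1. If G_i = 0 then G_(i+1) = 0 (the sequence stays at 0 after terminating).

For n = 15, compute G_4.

326593

[0] 15 ≡ 2^(2 + 1) + 2^2 + 2 + 1 (base 2). Lift 3: 112. −1: 111.
[1] 111 ≡ 3^(3 + 1) + 3^3 + 3 (base 3). Lift 4: 1284. −1: 1283.
[2] 1283 ≡ 4^(4 + 1) + 4^4 + 3 (base 4). Lift 5: 18753. −1: 18752.
[3] 18752 ≡ 5^(5 + 1) + 5^5 + 2 (base 5). Lift 6: 326594. −1: 326593.
[4] 326593 ≡ 6^(6 + 1) + 6^6 + 1 (base 6). Lift 7: 6588345. −1: 6588344.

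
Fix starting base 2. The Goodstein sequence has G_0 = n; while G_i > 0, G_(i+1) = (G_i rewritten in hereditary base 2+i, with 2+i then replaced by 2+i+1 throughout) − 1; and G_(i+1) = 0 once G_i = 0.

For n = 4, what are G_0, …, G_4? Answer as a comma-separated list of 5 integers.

4, 26, 41, 60, 83

(0) 4|_2 = 2^2 ↦ 3^3|_3 = 27 ⇒ 26
(1) 26|_3 = 2·3^2 + 2·3 + 2 ↦ 2·4^2 + 2·4 + 2|_4 = 42 ⇒ 41
(2) 41|_4 = 2·4^2 + 2·4 + 1 ↦ 2·5^2 + 2·5 + 1|_5 = 61 ⇒ 60
(3) 60|_5 = 2·5^2 + 2·5 ↦ 2·6^2 + 2·6|_6 = 84 ⇒ 83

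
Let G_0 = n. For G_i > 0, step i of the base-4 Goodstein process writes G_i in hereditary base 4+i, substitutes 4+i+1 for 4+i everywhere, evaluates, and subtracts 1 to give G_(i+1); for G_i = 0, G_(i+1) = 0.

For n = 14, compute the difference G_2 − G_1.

2

G_0=14  [base 4] 3·4 + 2  →[4↦5]→  3·5 + 2 = 17  −1 ⇒ G_1=16
G_1=16  [base 5] 3·5 + 1  →[5↦6]→  3·6 + 1 = 19  −1 ⇒ G_2=18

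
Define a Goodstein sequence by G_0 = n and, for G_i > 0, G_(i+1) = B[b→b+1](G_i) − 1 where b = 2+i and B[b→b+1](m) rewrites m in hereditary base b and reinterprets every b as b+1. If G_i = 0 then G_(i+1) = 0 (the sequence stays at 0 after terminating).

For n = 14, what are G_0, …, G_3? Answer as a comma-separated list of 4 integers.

14, 110, 1281, 18750

base 2: 14 = 2^(2 + 1) + 2^2 + 2; at 3: 3^(3 + 1) + 3^3 + 3 = 111; next = 110
base 3: 110 = 3^(3 + 1) + 3^3 + 2; at 4: 4^(4 + 1) + 4^4 + 2 = 1282; next = 1281
base 4: 1281 = 4^(4 + 1) + 4^4 + 1; at 5: 5^(5 + 1) + 5^5 + 1 = 18751; next = 18750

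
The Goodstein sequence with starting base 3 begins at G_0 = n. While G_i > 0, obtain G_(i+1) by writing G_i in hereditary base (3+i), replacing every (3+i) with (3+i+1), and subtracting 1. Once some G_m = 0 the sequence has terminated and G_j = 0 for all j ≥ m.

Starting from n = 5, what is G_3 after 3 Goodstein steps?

5

step 0: 5 = 3 + 2; sub 4 for 3: 4 + 2; = 6; G_1 = 6−1 = 5
step 1: 5 = 4 + 1; sub 5 for 4: 5 + 1; = 6; G_2 = 6−1 = 5
step 2: 5 = 5; sub 6 for 5: 6; = 6; G_3 = 6−1 = 5
step 3: 5 = 5; sub 7 for 6: 5; = 5; G_4 = 5−1 = 4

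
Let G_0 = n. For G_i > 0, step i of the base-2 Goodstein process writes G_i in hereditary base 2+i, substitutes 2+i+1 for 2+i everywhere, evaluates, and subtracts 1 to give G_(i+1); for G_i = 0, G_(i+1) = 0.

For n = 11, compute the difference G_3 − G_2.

14600

base 2: 11 = 2^(2 + 1) + 2 + 1; at 3: 3^(3 + 1) + 3 + 1 = 85; next = 84
base 3: 84 = 3^(3 + 1) + 3; at 4: 4^(4 + 1) + 4 = 1028; next = 1027
base 4: 1027 = 4^(4 + 1) + 3; at 5: 5^(5 + 1) + 3 = 15628; next = 15627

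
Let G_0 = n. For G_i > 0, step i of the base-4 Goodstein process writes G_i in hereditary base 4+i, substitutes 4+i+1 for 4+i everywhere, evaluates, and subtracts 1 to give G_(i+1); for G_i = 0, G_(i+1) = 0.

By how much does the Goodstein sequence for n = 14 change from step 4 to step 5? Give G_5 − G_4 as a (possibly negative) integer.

1

i=0: 14 = 3·4 + 2 (b=4); 4→5: 3·5 + 2 = 17; 17−1 = 16
i=1: 16 = 3·5 + 1 (b=5); 5→6: 3·6 + 1 = 19; 19−1 = 18
i=2: 18 = 3·6 (b=6); 6→7: 3·7 = 21; 21−1 = 20
i=3: 20 = 2·7 + 6 (b=7); 7→8: 2·8 + 6 = 22; 22−1 = 21
i=4: 21 = 2·8 + 5 (b=8); 8→9: 2·9 + 5 = 23; 23−1 = 22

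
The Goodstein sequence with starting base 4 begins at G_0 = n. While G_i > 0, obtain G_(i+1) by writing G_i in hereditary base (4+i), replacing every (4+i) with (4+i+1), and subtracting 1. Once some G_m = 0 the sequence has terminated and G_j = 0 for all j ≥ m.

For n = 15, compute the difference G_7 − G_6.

1

[0] 15 ≡ 3·4 + 3 (base 4). Lift 5: 18. −1: 17.
[1] 17 ≡ 3·5 + 2 (base 5). Lift 6: 20. −1: 19.
[2] 19 ≡ 3·6 + 1 (base 6). Lift 7: 22. −1: 21.
[3] 21 ≡ 3·7 (base 7). Lift 8: 24. −1: 23.
[4] 23 ≡ 2·8 + 7 (base 8). Lift 9: 25. −1: 24.
[5] 24 ≡ 2·9 + 6 (base 9). Lift 10: 26. −1: 25.
[6] 25 ≡ 2·10 + 5 (base 10). Lift 11: 27. −1: 26.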